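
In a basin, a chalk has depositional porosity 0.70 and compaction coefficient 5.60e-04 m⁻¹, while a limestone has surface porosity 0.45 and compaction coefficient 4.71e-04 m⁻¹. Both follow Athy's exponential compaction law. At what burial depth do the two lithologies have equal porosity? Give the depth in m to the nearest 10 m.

Working in km (1 km = 1000 m; k in km⁻¹ = k in m⁻¹ × 1000):
Set φ₀ₐ e^(−kₐz) = φ₀ᵦ e^(−kᵦz) ⇒ ln(φ₀ₐ/φ₀ᵦ) = (kₐ − kᵦ)·z
z = ln(0.7/0.45) / (0.56 − 0.471) = 0.4418 / 0.089 = 4.964 km

4960 m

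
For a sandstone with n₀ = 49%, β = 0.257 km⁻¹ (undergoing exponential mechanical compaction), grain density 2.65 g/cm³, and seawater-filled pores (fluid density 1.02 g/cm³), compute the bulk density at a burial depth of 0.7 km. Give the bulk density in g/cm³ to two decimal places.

Porosity at depth: n = 0.49·exp(−0.257×0.7) = 0.49×0.8354 = 0.4093
Bulk density: ρ_b = (1−n)ρ_g + n·ρ_f = 0.5907×2.65 + 0.4093×1.02
       = 1.565 + 0.418 = 1.983 g/cm³

1.98 g/cm³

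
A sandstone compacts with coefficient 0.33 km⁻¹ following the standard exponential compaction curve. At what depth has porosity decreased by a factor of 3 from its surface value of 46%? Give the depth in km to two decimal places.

φ/φ₀ = 1/3 ⇒ exp(−k·z) = 1/3 ⇒ z = ln(3) / k
z = 1.0986 / 0.33 = 3.329 km

3.33 km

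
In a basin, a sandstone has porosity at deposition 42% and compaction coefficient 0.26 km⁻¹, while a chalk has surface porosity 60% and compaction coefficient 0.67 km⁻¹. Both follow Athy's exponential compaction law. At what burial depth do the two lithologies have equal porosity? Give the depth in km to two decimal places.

0.87 km

Set phi₀ₐ e^(−βₐz) = phi₀ᵦ e^(−βᵦz) ⇒ ln(phi₀ₐ/phi₀ᵦ) = (βₐ − βᵦ)·z
z = ln(0.42/0.6) / (0.26 − 0.67) = -0.3567 / -0.41 = 0.870 km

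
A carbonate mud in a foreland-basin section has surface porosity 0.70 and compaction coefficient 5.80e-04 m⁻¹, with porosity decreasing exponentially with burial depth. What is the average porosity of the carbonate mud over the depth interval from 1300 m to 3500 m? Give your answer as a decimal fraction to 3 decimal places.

0.186

Working in km (1 km = 1000 m; β in km⁻¹ = β in m⁻¹ × 1000):
⟨φ⟩ = (1/(Z₂−Z₁)) ∫ φ₀ e^(−βZ) dZ = φ₀·(e^(−β·Z₁) − e^(−β·Z₂)) / (β·(Z₂−Z₁))
e^(−0.58×1.3) = 0.4705; e^(−0.58×3.5) = 0.1313
⟨φ⟩ = 0.7 × (0.4705 − 0.1313) / (0.58 × 2.2) = 0.7 × 0.2658 = 0.1861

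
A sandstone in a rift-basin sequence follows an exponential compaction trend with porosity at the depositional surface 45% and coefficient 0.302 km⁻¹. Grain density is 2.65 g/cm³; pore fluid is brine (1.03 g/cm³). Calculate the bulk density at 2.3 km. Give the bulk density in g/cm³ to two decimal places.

Porosity at depth: n = 0.45·exp(−0.302×2.3) = 0.45×0.4993 = 0.2247
Bulk density: ρ_b = (1−n)ρ_g + n·ρ_f = 0.7753×2.65 + 0.2247×1.03
       = 2.055 + 0.231 = 2.286 g/cm³

2.29 g/cm³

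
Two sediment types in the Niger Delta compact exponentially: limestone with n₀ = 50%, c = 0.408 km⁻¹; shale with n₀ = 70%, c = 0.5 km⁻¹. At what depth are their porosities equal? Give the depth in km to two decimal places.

Set n₀ₐ e^(−cₐd) = n₀ᵦ e^(−cᵦd) ⇒ ln(n₀ₐ/n₀ᵦ) = (cₐ − cᵦ)·d
d = ln(0.5/0.7) / (0.408 − 0.5) = -0.3365 / -0.092 = 3.657 km

3.66 km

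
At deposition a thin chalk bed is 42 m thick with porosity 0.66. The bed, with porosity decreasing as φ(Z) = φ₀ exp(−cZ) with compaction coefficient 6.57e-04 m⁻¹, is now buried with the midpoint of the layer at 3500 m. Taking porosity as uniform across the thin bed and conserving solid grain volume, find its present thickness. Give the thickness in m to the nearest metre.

15 m

Working in km (1 km = 1000 m; c in km⁻¹ = c in m⁻¹ × 1000):
Porosity at 3.5 km: φ = 0.66·exp(−0.657×3.5) = 0.0662
Solid-volume conservation: h(1−φ) = h₀(1−φ₀) ⇒ h = h₀·(1−φ₀)/(1−φ)
h = 0.042 × (1 − 0.66)/(1 − 0.0662) = 0.042 × 0.3641 = 0.0153 km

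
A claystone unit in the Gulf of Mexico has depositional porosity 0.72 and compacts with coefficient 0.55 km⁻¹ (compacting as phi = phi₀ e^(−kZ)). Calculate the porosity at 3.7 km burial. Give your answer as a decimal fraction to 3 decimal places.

0.094

phi = phi₀·exp(−k·Z) = 0.72 × exp(−0.55 × 3.7) = 0.72 × exp(−2.035)
  = 0.72 × 0.1307 = 0.0941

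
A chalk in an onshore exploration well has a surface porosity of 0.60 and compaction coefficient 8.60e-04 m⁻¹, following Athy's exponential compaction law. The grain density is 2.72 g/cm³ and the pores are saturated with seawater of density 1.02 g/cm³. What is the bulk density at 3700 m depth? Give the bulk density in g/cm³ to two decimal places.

Working in km (1 km = 1000 m; c in km⁻¹ = c in m⁻¹ × 1000):
Porosity at depth: n = 0.6·exp(−0.86×3.7) = 0.6×0.0415 = 0.0249
Bulk density: ρ_b = (1−n)ρ_g + n·ρ_f = 0.9751×2.72 + 0.0249×1.02
       = 2.652 + 0.025 = 2.678 g/cm³

2.68 g/cm³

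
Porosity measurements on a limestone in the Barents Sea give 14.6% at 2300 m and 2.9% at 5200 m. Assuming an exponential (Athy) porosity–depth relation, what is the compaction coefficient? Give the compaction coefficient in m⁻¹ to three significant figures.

Working in km (1 km = 1000 m; c in km⁻¹ = c in m⁻¹ × 1000):
Athy: phi(d) = phi₀ e^(−cd) ⇒ phi₁/phi₂ = e^{c(d₂−d₁)} ⇒ c = ln(phi₁/phi₂)/(d₂−d₁)
c = ln(0.146/0.029) / (5.2 − 2.3) = ln(5.034) / 2.9 = 1.6163 / 2.9 = 0.5573 km⁻¹

0.000557 m⁻¹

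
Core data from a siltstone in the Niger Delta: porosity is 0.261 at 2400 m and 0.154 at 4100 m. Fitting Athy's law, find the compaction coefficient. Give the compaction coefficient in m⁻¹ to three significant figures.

Working in km (1 km = 1000 m; β in km⁻¹ = β in m⁻¹ × 1000):
Athy: n(d) = n₀ e^(−βd) ⇒ n₁/n₂ = e^{β(d₂−d₁)} ⇒ β = ln(n₁/n₂)/(d₂−d₁)
β = ln(0.261/0.154) / (4.1 − 2.4) = ln(1.695) / 1.7 = 0.5276 / 1.7 = 0.3103 km⁻¹

0.000310 m⁻¹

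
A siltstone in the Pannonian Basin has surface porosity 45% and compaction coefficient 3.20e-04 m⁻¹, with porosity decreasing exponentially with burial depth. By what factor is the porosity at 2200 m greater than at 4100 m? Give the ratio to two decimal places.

Working in km (1 km = 1000 m; k in km⁻¹ = k in m⁻¹ × 1000):
n(Z₁)/n(Z₂) = e^(−k·Z₁)/e^(−k·Z₂) = e^{k(Z₂−Z₁)}
= exp(0.32 × 1.9) = exp(0.608) = 1.8368

1.84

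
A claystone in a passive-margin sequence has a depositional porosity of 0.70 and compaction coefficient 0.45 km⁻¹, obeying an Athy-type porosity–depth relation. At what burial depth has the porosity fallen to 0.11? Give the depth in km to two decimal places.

Invert Athy's law: d = ln(n₀/n) / k
d = ln(0.7/0.11) / 0.45 = ln(6.364) / 0.45 = 1.8506 / 0.45 = 4.112 km

4.11 km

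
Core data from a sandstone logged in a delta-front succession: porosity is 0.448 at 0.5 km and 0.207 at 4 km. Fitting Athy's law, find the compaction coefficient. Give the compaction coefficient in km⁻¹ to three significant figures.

0.221 km⁻¹

Athy: n(Z) = n₀ e^(−βZ) ⇒ n₁/n₂ = e^{β(Z₂−Z₁)} ⇒ β = ln(n₁/n₂)/(Z₂−Z₁)
β = ln(0.448/0.207) / (4 − 0.5) = ln(2.164) / 3.5 = 0.7721 / 3.5 = 0.2206 km⁻¹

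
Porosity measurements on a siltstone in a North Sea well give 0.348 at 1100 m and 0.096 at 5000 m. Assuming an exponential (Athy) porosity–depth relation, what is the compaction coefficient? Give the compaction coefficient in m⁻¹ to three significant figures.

Working in km (1 km = 1000 m; k in km⁻¹ = k in m⁻¹ × 1000):
Athy: n(Z) = n₀ e^(−kZ) ⇒ n₁/n₂ = e^{k(Z₂−Z₁)} ⇒ k = ln(n₁/n₂)/(Z₂−Z₁)
k = ln(0.348/0.096) / (5 − 1.1) = ln(3.625) / 3.9 = 1.2879 / 3.9 = 0.3302 km⁻¹

0.000330 m⁻¹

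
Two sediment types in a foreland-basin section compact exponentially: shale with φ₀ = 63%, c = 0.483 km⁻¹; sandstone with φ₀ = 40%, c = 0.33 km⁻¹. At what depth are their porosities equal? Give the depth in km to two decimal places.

2.97 km

Set φ₀ₐ e^(−cₐz) = φ₀ᵦ e^(−cᵦz) ⇒ ln(φ₀ₐ/φ₀ᵦ) = (cₐ − cᵦ)·z
z = ln(0.63/0.4) / (0.483 − 0.33) = 0.4543 / 0.153 = 2.969 km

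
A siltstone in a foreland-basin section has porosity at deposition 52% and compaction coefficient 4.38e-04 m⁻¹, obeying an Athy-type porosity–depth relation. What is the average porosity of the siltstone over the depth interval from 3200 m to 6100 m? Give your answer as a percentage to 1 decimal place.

Working in km (1 km = 1000 m; c in km⁻¹ = c in m⁻¹ × 1000):
⟨n⟩ = (1/(z₂−z₁)) ∫ n₀ e^(−cz) dz = n₀·(e^(−c·z₁) − e^(−c·z₂)) / (c·(z₂−z₁))
e^(−0.438×3.2) = 0.2462; e^(−0.438×6.1) = 0.0691
⟨n⟩ = 0.52 × (0.2462 − 0.0691) / (0.438 × 2.9) = 0.52 × 0.1394 = 0.0725

7.2%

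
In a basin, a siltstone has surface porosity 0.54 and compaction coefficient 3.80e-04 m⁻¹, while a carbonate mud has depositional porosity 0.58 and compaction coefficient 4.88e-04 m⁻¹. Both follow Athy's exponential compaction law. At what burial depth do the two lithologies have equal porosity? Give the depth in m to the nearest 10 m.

660 m

Working in km (1 km = 1000 m; β in km⁻¹ = β in m⁻¹ × 1000):
Set φ₀ₐ e^(−βₐz) = φ₀ᵦ e^(−βᵦz) ⇒ ln(φ₀ₐ/φ₀ᵦ) = (βₐ − βᵦ)·z
z = ln(0.54/0.58) / (0.38 − 0.488) = -0.0715 / -0.108 = 0.662 km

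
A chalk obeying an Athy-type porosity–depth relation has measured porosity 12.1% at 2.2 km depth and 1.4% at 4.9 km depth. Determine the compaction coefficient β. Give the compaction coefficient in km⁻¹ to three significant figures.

Athy: phi(z) = phi₀ e^(−βz) ⇒ phi₁/phi₂ = e^{β(z₂−z₁)} ⇒ β = ln(phi₁/phi₂)/(z₂−z₁)
β = ln(0.121/0.014) / (4.9 − 2.2) = ln(8.643) / 2.7 = 2.1567 / 2.7 = 0.7988 km⁻¹

0.799 km⁻¹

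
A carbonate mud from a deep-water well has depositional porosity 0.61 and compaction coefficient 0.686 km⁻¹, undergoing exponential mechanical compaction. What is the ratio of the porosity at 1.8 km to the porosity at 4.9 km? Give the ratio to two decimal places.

phi(d₁)/phi(d₂) = e^(−c·d₁)/e^(−c·d₂) = e^{c(d₂−d₁)}
= exp(0.686 × 3.1) = exp(2.127) = 8.3863

8.39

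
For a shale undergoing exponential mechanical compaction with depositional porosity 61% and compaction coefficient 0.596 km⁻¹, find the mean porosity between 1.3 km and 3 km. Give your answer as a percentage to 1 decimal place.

17.7%

⟨φ⟩ = (1/(z₂−z₁)) ∫ φ₀ e^(−βz) dz = φ₀·(e^(−β·z₁) − e^(−β·z₂)) / (β·(z₂−z₁))
e^(−0.596×1.3) = 0.4608; e^(−0.596×3) = 0.1673
⟨φ⟩ = 0.61 × (0.4608 − 0.1673) / (0.596 × 1.7) = 0.61 × 0.2897 = 0.1767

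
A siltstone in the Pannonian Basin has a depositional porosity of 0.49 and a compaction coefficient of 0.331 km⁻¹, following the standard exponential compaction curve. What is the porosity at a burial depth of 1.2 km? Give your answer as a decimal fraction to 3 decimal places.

0.329

phi = phi₀·exp(−k·d) = 0.49 × exp(−0.331 × 1.2) = 0.49 × exp(−0.3972)
  = 0.49 × 0.6722 = 0.3294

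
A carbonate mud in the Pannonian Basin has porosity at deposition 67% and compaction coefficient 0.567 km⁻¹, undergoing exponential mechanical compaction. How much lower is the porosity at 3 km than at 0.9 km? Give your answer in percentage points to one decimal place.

n(0.9) = 0.67·e^(−0.567×0.9) = 0.4022
n(3) = 0.67·e^(−0.567×3) = 0.1223
Δn = 0.4022 − 0.1223 = 0.2799

28.0 percentage points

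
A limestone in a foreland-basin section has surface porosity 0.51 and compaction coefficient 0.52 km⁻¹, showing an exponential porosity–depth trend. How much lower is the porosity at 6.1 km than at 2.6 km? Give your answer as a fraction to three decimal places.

phi(2.6) = 0.51·e^(−0.52×2.6) = 0.1319
phi(6.1) = 0.51·e^(−0.52×6.1) = 0.0214
Δphi = 0.1319 − 0.0214 = 0.1106

0.111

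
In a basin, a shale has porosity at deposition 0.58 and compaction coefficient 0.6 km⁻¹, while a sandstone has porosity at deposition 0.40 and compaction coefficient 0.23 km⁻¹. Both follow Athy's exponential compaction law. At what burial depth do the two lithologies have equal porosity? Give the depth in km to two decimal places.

Set phi₀ₐ e^(−kₐZ) = phi₀ᵦ e^(−kᵦZ) ⇒ ln(phi₀ₐ/phi₀ᵦ) = (kₐ − kᵦ)·Z
Z = ln(0.58/0.4) / (0.6 − 0.23) = 0.3716 / 0.37 = 1.004 km

1.00 km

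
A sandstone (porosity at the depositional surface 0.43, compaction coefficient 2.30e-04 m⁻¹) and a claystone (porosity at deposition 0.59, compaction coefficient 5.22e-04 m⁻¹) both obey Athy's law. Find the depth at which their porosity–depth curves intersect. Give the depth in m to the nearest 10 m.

1080 m

Working in km (1 km = 1000 m; β in km⁻¹ = β in m⁻¹ × 1000):
Set phi₀ₐ e^(−βₐz) = phi₀ᵦ e^(−βᵦz) ⇒ ln(phi₀ₐ/phi₀ᵦ) = (βₐ − βᵦ)·z
z = ln(0.43/0.59) / (0.23 − 0.522) = -0.3163 / -0.292 = 1.083 km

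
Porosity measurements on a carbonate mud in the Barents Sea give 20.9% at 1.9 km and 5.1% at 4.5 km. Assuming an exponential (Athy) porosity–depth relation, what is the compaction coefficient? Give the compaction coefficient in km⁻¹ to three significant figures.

Athy: n(Z) = n₀ e^(−βZ) ⇒ n₁/n₂ = e^{β(Z₂−Z₁)} ⇒ β = ln(n₁/n₂)/(Z₂−Z₁)
β = ln(0.209/0.051) / (4.5 − 1.9) = ln(4.098) / 2.6 = 1.4105 / 2.6 = 0.5425 km⁻¹

0.543 km⁻¹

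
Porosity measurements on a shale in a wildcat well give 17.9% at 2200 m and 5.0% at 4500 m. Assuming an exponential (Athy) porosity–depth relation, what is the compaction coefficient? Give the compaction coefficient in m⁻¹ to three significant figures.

0.000555 m⁻¹

Working in km (1 km = 1000 m; c in km⁻¹ = c in m⁻¹ × 1000):
Athy: phi(d) = phi₀ e^(−cd) ⇒ phi₁/phi₂ = e^{c(d₂−d₁)} ⇒ c = ln(phi₁/phi₂)/(d₂−d₁)
c = ln(0.179/0.05) / (4.5 − 2.2) = ln(3.58) / 2.3 = 1.2754 / 2.3 = 0.5545 km⁻¹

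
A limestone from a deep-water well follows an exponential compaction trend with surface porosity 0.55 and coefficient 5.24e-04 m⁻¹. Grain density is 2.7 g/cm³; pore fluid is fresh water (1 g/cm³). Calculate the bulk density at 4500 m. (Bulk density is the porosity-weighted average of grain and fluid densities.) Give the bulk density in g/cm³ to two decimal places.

2.61 g/cm³

Working in km (1 km = 1000 m; β in km⁻¹ = β in m⁻¹ × 1000):
Porosity at depth: phi = 0.55·exp(−0.524×4.5) = 0.55×0.0946 = 0.0520
Bulk density: ρ_b = (1−phi)ρ_g + phi·ρ_f = 0.9480×2.7 + 0.0520×1
       = 2.560 + 0.052 = 2.612 g/cm³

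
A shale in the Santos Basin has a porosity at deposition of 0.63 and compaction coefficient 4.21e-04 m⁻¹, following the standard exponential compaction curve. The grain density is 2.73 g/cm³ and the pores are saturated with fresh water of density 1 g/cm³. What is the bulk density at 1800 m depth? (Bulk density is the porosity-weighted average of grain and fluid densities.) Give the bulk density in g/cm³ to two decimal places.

Working in km (1 km = 1000 m; β in km⁻¹ = β in m⁻¹ × 1000):
Porosity at depth: n = 0.63·exp(−0.421×1.8) = 0.63×0.4687 = 0.2953
Bulk density: ρ_b = (1−n)ρ_g + n·ρ_f = 0.7047×2.73 + 0.2953×1
       = 1.924 + 0.295 = 2.219 g/cm³

2.22 g/cm³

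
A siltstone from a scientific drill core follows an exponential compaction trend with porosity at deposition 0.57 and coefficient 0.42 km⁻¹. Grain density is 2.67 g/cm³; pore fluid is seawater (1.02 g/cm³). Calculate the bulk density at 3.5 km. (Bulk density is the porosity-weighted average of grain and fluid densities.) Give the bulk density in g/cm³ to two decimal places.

Porosity at depth: φ = 0.57·exp(−0.42×3.5) = 0.57×0.2299 = 0.1311
Bulk density: ρ_b = (1−φ)ρ_g + φ·ρ_f = 0.8689×2.67 + 0.1311×1.02
       = 2.320 + 0.134 = 2.454 g/cm³

2.45 g/cm³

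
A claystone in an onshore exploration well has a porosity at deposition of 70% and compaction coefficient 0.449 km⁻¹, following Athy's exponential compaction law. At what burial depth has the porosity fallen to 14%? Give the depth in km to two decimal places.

Invert Athy's law: d = ln(phi₀/phi) / c
d = ln(0.7/0.14) / 0.449 = ln(5) / 0.449 = 1.6094 / 0.449 = 3.584 km

3.58 km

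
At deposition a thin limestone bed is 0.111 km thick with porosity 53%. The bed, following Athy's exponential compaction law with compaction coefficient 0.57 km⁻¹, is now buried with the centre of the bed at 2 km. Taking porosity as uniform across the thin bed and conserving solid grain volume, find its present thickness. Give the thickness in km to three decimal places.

0.063 km

Porosity at 2 km: n = 0.53·exp(−0.57×2) = 0.1695
Solid-volume conservation: h(1−n) = h₀(1−n₀) ⇒ h = h₀·(1−n₀)/(1−n)
h = 0.111 × (1 − 0.53)/(1 − 0.1695) = 0.111 × 0.5659 = 0.0628 km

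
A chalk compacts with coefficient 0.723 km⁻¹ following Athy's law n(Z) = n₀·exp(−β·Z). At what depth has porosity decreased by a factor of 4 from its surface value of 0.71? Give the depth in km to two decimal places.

1.92 km

n/n₀ = 1/4 ⇒ exp(−β·Z) = 1/4 ⇒ Z = ln(4) / β
Z = 1.3863 / 0.723 = 1.917 km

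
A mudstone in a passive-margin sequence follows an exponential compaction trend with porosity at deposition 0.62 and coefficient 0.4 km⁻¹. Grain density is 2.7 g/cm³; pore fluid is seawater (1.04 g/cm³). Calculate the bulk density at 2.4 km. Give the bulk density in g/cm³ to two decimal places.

Porosity at depth: φ = 0.62·exp(−0.4×2.4) = 0.62×0.3829 = 0.2374
Bulk density: ρ_b = (1−φ)ρ_g + φ·ρ_f = 0.7626×2.7 + 0.2374×1.04
       = 2.059 + 0.247 = 2.306 g/cm³

2.31 g/cm³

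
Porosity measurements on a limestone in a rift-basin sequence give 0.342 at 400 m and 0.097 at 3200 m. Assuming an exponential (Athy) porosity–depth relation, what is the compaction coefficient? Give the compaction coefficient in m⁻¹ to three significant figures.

Working in km (1 km = 1000 m; c in km⁻¹ = c in m⁻¹ × 1000):
Athy: n(Z) = n₀ e^(−cZ) ⇒ n₁/n₂ = e^{c(Z₂−Z₁)} ⇒ c = ln(n₁/n₂)/(Z₂−Z₁)
c = ln(0.342/0.097) / (3.2 − 0.4) = ln(3.526) / 2.8 = 1.2601 / 2.8 = 0.45 km⁻¹

0.000450 m⁻¹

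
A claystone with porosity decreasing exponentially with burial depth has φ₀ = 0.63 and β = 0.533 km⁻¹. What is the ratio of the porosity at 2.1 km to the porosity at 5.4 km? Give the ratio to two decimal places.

5.81

φ(d₁)/φ(d₂) = e^(−β·d₁)/e^(−β·d₂) = e^{β(d₂−d₁)}
= exp(0.533 × 3.3) = exp(1.759) = 5.8060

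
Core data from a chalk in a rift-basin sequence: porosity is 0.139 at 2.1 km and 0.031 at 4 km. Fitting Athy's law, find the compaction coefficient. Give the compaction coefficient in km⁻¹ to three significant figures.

Athy: phi(Z) = phi₀ e^(−βZ) ⇒ phi₁/phi₂ = e^{β(Z₂−Z₁)} ⇒ β = ln(phi₁/phi₂)/(Z₂−Z₁)
β = ln(0.139/0.031) / (4 − 2.1) = ln(4.484) / 1.9 = 1.5005 / 1.9 = 0.7897 km⁻¹

0.790 km⁻¹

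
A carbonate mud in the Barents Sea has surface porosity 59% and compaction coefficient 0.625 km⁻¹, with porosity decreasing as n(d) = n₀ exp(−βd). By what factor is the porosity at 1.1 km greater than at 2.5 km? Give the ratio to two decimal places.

n(d₁)/n(d₂) = e^(−β·d₁)/e^(−β·d₂) = e^{β(d₂−d₁)}
= exp(0.625 × 1.4) = exp(0.875) = 2.3989

2.40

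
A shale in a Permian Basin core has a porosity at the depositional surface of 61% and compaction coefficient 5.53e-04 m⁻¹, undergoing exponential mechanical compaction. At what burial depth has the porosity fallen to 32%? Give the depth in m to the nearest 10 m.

Working in km (1 km = 1000 m; β in km⁻¹ = β in m⁻¹ × 1000):
Invert Athy's law: z = ln(n₀/n) / β
z = ln(0.61/0.32) / 0.553 = ln(1.906) / 0.553 = 0.6451 / 0.553 = 1.167 km

1170 m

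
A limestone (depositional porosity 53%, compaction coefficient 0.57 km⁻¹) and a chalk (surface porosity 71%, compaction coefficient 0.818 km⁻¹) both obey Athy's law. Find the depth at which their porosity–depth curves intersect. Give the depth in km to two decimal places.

Set phi₀ₐ e^(−βₐz) = phi₀ᵦ e^(−βᵦz) ⇒ ln(phi₀ₐ/phi₀ᵦ) = (βₐ − βᵦ)·z
z = ln(0.53/0.71) / (0.57 − 0.818) = -0.2924 / -0.248 = 1.179 km

1.18 km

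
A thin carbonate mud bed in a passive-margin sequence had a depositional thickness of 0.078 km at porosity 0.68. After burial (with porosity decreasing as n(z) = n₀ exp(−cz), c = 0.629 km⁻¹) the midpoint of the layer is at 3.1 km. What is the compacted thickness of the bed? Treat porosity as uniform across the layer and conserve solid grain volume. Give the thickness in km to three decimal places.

0.028 km

Porosity at 3.1 km: n = 0.68·exp(−0.629×3.1) = 0.0968
Solid-volume conservation: h(1−n) = h₀(1−n₀) ⇒ h = h₀·(1−n₀)/(1−n)
h = 0.078 × (1 − 0.68)/(1 − 0.0968) = 0.078 × 0.3543 = 0.0276 km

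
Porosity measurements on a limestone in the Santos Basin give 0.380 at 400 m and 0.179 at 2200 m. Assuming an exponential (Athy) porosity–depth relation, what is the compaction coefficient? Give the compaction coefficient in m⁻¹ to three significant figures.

Working in km (1 km = 1000 m; c in km⁻¹ = c in m⁻¹ × 1000):
Athy: φ(Z) = φ₀ e^(−cZ) ⇒ φ₁/φ₂ = e^{c(Z₂−Z₁)} ⇒ c = ln(φ₁/φ₂)/(Z₂−Z₁)
c = ln(0.38/0.179) / (2.2 − 0.4) = ln(2.123) / 1.8 = 0.7528 / 1.8 = 0.4182 km⁻¹

0.000418 m⁻¹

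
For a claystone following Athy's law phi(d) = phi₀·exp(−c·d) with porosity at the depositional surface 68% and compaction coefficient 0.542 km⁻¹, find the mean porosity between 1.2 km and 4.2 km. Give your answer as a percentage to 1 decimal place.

17.5%

⟨phi⟩ = (1/(d₂−d₁)) ∫ phi₀ e^(−cd) dd = phi₀·(e^(−c·d₁) − e^(−c·d₂)) / (c·(d₂−d₁))
e^(−0.542×1.2) = 0.5218; e^(−0.542×4.2) = 0.1027
⟨phi⟩ = 0.68 × (0.5218 − 0.1027) / (0.542 × 3) = 0.68 × 0.2578 = 0.1753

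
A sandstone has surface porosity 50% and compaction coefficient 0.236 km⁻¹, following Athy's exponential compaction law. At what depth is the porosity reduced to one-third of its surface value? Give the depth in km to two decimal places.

n/n₀ = 1/3 ⇒ exp(−k·d) = 1/3 ⇒ d = ln(3) / k
d = 1.0986 / 0.236 = 4.655 km

4.66 km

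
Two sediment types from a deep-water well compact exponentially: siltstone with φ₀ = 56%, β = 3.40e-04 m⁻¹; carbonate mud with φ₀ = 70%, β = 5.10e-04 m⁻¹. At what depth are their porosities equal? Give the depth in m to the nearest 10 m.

1310 m

Working in km (1 km = 1000 m; β in km⁻¹ = β in m⁻¹ × 1000):
Set φ₀ₐ e^(−βₐd) = φ₀ᵦ e^(−βᵦd) ⇒ ln(φ₀ₐ/φ₀ᵦ) = (βₐ − βᵦ)·d
d = ln(0.56/0.7) / (0.34 − 0.51) = -0.2231 / -0.17 = 1.313 km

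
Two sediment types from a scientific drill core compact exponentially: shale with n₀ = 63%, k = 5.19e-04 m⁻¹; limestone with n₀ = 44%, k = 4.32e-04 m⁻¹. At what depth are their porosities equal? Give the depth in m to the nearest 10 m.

Working in km (1 km = 1000 m; k in km⁻¹ = k in m⁻¹ × 1000):
Set n₀ₐ e^(−kₐZ) = n₀ᵦ e^(−kᵦZ) ⇒ ln(n₀ₐ/n₀ᵦ) = (kₐ − kᵦ)·Z
Z = ln(0.63/0.44) / (0.519 − 0.432) = 0.3589 / 0.087 = 4.126 km

4130 m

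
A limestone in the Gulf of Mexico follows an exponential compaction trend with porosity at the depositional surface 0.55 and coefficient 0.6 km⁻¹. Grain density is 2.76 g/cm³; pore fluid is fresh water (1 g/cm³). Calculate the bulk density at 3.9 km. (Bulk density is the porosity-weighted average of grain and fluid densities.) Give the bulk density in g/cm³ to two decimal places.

2.67 g/cm³

Porosity at depth: phi = 0.55·exp(−0.6×3.9) = 0.55×0.0963 = 0.0530
Bulk density: ρ_b = (1−phi)ρ_g + phi·ρ_f = 0.9470×2.76 + 0.0530×1
       = 2.614 + 0.053 = 2.667 g/cm³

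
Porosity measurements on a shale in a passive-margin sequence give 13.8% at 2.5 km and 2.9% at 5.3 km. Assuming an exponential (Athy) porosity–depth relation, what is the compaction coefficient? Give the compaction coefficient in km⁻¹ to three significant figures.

Athy: φ(d) = φ₀ e^(−kd) ⇒ φ₁/φ₂ = e^{k(d₂−d₁)} ⇒ k = ln(φ₁/φ₂)/(d₂−d₁)
k = ln(0.138/0.029) / (5.3 − 2.5) = ln(4.759) / 2.8 = 1.5600 / 2.8 = 0.5571 km⁻¹

0.557 km⁻¹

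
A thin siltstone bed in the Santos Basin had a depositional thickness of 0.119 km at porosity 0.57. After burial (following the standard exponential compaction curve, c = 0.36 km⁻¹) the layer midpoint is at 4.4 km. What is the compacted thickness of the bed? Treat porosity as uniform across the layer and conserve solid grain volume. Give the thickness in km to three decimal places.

Porosity at 4.4 km: n = 0.57·exp(−0.36×4.4) = 0.1169
Solid-volume conservation: h(1−n) = h₀(1−n₀) ⇒ h = h₀·(1−n₀)/(1−n)
h = 0.119 × (1 − 0.57)/(1 − 0.1169) = 0.119 × 0.4869 = 0.0579 km

0.058 km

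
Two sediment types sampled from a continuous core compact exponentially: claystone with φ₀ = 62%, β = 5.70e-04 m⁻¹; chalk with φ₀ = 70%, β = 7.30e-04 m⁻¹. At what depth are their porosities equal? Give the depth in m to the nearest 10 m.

760 m

Working in km (1 km = 1000 m; β in km⁻¹ = β in m⁻¹ × 1000):
Set φ₀ₐ e^(−βₐd) = φ₀ᵦ e^(−βᵦd) ⇒ ln(φ₀ₐ/φ₀ᵦ) = (βₐ − βᵦ)·d
d = ln(0.62/0.7) / (0.57 − 0.73) = -0.1214 / -0.16 = 0.759 km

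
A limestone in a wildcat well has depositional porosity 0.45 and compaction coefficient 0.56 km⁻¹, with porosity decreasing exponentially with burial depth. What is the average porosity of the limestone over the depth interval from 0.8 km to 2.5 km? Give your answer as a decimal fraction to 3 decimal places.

⟨φ⟩ = (1/(d₂−d₁)) ∫ φ₀ e^(−βd) dd = φ₀·(e^(−β·d₁) − e^(−β·d₂)) / (β·(d₂−d₁))
e^(−0.56×0.8) = 0.6389; e^(−0.56×2.5) = 0.2466
⟨φ⟩ = 0.45 × (0.6389 − 0.2466) / (0.56 × 1.7) = 0.45 × 0.4121 = 0.1854

0.185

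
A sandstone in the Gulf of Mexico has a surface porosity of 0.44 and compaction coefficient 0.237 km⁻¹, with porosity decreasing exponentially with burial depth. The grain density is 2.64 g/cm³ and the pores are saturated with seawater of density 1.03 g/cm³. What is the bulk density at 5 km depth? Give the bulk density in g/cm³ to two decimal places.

2.42 g/cm³

Porosity at depth: n = 0.44·exp(−0.237×5) = 0.44×0.3057 = 0.1345
Bulk density: ρ_b = (1−n)ρ_g + n·ρ_f = 0.8655×2.64 + 0.1345×1.03
       = 2.285 + 0.139 = 2.423 g/cm³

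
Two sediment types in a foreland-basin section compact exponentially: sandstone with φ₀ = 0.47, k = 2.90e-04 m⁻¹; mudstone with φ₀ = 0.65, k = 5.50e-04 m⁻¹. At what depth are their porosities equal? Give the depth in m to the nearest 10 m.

Working in km (1 km = 1000 m; k in km⁻¹ = k in m⁻¹ × 1000):
Set φ₀ₐ e^(−kₐZ) = φ₀ᵦ e^(−kᵦZ) ⇒ ln(φ₀ₐ/φ₀ᵦ) = (kₐ − kᵦ)·Z
Z = ln(0.47/0.65) / (0.29 − 0.55) = -0.3242 / -0.26 = 1.247 km

1250 m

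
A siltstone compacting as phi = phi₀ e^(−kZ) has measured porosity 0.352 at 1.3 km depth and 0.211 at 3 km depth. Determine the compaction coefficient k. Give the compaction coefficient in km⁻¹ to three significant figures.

0.301 km⁻¹

Athy: phi(Z) = phi₀ e^(−kZ) ⇒ phi₁/phi₂ = e^{k(Z₂−Z₁)} ⇒ k = ln(phi₁/phi₂)/(Z₂−Z₁)
k = ln(0.352/0.211) / (3 − 1.3) = ln(1.668) / 1.7 = 0.5118 / 1.7 = 0.301 km⁻¹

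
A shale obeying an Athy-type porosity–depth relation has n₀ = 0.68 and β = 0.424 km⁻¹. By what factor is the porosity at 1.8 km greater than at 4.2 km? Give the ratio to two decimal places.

n(z₁)/n(z₂) = e^(−β·z₁)/e^(−β·z₂) = e^{β(z₂−z₁)}
= exp(0.424 × 2.4) = exp(1.018) = 2.7665

2.77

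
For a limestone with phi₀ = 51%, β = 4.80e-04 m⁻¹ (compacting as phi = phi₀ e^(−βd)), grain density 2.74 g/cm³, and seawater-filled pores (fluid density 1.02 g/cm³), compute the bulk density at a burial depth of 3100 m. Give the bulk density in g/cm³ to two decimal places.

Working in km (1 km = 1000 m; β in km⁻¹ = β in m⁻¹ × 1000):
Porosity at depth: phi = 0.51·exp(−0.48×3.1) = 0.51×0.2258 = 0.1152
Bulk density: ρ_b = (1−phi)ρ_g + phi·ρ_f = 0.8848×2.74 + 0.1152×1.02
       = 2.424 + 0.117 = 2.542 g/cm³

2.54 g/cm³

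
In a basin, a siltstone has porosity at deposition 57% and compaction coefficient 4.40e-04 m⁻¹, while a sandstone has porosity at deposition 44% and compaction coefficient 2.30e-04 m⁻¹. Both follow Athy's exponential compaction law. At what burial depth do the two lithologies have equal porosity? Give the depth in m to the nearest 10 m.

1230 m

Working in km (1 km = 1000 m; k in km⁻¹ = k in m⁻¹ × 1000):
Set φ₀ₐ e^(−kₐZ) = φ₀ᵦ e^(−kᵦZ) ⇒ ln(φ₀ₐ/φ₀ᵦ) = (kₐ − kᵦ)·Z
Z = ln(0.57/0.44) / (0.44 − 0.23) = 0.2589 / 0.21 = 1.233 km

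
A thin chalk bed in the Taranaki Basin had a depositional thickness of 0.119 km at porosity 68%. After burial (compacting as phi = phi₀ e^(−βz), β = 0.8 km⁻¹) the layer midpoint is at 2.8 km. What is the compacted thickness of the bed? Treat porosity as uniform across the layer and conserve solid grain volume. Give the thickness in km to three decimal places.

Porosity at 2.8 km: phi = 0.68·exp(−0.8×2.8) = 0.0724
Solid-volume conservation: h(1−phi) = h₀(1−phi₀) ⇒ h = h₀·(1−phi₀)/(1−phi)
h = 0.119 × (1 − 0.68)/(1 − 0.0724) = 0.119 × 0.3450 = 0.0411 km

0.041 km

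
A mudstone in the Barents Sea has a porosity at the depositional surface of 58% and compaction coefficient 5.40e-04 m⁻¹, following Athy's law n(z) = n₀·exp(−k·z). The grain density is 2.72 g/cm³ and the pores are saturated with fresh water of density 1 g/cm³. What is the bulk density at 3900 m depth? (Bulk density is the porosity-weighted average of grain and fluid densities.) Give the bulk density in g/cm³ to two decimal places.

2.60 g/cm³

Working in km (1 km = 1000 m; k in km⁻¹ = k in m⁻¹ × 1000):
Porosity at depth: n = 0.58·exp(−0.54×3.9) = 0.58×0.1217 = 0.0706
Bulk density: ρ_b = (1−n)ρ_g + n·ρ_f = 0.9294×2.72 + 0.0706×1
       = 2.528 + 0.071 = 2.599 g/cm³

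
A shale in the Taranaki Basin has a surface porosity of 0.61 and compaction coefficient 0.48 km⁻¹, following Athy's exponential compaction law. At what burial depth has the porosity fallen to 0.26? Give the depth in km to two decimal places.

Invert Athy's law: d = ln(n₀/n) / c
d = ln(0.61/0.26) / 0.48 = ln(2.346) / 0.48 = 0.8528 / 0.48 = 1.777 km

1.78 km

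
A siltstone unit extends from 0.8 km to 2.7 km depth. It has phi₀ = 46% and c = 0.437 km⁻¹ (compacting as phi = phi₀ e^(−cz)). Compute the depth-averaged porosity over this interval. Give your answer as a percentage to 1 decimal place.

⟨phi⟩ = (1/(z₂−z₁)) ∫ phi₀ e^(−cz) dz = phi₀·(e^(−c·z₁) − e^(−c·z₂)) / (c·(z₂−z₁))
e^(−0.437×0.8) = 0.7050; e^(−0.437×2.7) = 0.3073
⟨phi⟩ = 0.46 × (0.7050 − 0.3073) / (0.437 × 1.9) = 0.46 × 0.4789 = 0.2203

22.0%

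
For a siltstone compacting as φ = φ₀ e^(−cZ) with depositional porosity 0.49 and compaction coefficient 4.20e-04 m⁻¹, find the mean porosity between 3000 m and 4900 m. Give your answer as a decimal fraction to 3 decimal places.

Working in km (1 km = 1000 m; c in km⁻¹ = c in m⁻¹ × 1000):
⟨φ⟩ = (1/(Z₂−Z₁)) ∫ φ₀ e^(−cZ) dZ = φ₀·(e^(−c·Z₁) − e^(−c·Z₂)) / (c·(Z₂−Z₁))
e^(−0.42×3) = 0.2837; e^(−0.42×4.9) = 0.1277
⟨φ⟩ = 0.49 × (0.2837 − 0.1277) / (0.42 × 1.9) = 0.49 × 0.1954 = 0.0958

0.096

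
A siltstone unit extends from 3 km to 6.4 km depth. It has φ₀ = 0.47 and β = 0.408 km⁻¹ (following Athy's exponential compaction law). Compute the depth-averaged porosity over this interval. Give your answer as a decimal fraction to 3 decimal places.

0.075

⟨φ⟩ = (1/(z₂−z₁)) ∫ φ₀ e^(−βz) dz = φ₀·(e^(−β·z₁) − e^(−β·z₂)) / (β·(z₂−z₁))
e^(−0.408×3) = 0.2941; e^(−0.408×6.4) = 0.0734
⟨φ⟩ = 0.47 × (0.2941 − 0.0734) / (0.408 × 3.4) = 0.47 × 0.1590 = 0.0747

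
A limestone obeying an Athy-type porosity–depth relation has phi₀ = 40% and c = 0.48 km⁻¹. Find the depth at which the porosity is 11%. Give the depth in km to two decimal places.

Invert Athy's law: d = ln(phi₀/phi) / c
d = ln(0.4/0.11) / 0.48 = ln(3.636) / 0.48 = 1.2910 / 0.48 = 2.690 km

2.69 km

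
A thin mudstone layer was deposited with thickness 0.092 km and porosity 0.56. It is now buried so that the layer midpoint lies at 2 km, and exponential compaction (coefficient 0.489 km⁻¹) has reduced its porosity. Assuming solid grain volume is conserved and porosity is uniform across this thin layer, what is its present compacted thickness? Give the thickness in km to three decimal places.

Porosity at 2 km: phi = 0.56·exp(−0.489×2) = 0.2106
Solid-volume conservation: h(1−phi) = h₀(1−phi₀) ⇒ h = h₀·(1−phi₀)/(1−phi)
h = 0.092 × (1 − 0.56)/(1 − 0.2106) = 0.092 × 0.5574 = 0.0513 km

0.051 km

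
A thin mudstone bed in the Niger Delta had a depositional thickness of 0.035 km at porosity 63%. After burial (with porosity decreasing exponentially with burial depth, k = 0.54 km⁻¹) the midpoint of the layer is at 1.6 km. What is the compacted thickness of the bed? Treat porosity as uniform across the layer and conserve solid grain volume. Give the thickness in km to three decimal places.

Porosity at 1.6 km: φ = 0.63·exp(−0.54×1.6) = 0.2655
Solid-volume conservation: h(1−φ) = h₀(1−φ₀) ⇒ h = h₀·(1−φ₀)/(1−φ)
h = 0.035 × (1 − 0.63)/(1 − 0.2655) = 0.035 × 0.5038 = 0.0176 km

0.018 km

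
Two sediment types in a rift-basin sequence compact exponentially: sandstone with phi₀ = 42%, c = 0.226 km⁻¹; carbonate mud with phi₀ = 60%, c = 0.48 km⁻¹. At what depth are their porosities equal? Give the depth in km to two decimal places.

1.40 km

Set phi₀ₐ e^(−cₐd) = phi₀ᵦ e^(−cᵦd) ⇒ ln(phi₀ₐ/phi₀ᵦ) = (cₐ − cᵦ)·d
d = ln(0.42/0.6) / (0.226 − 0.48) = -0.3567 / -0.254 = 1.404 km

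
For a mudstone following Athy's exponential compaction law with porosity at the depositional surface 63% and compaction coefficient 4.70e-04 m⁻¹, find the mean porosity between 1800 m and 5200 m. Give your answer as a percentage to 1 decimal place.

Working in km (1 km = 1000 m; β in km⁻¹ = β in m⁻¹ × 1000):
⟨phi⟩ = (1/(Z₂−Z₁)) ∫ phi₀ e^(−βZ) dZ = phi₀·(e^(−β·Z₁) − e^(−β·Z₂)) / (β·(Z₂−Z₁))
e^(−0.47×1.8) = 0.4291; e^(−0.47×5.2) = 0.0868
⟨phi⟩ = 0.63 × (0.4291 − 0.0868) / (0.47 × 3.4) = 0.63 × 0.2142 = 0.1350

13.5%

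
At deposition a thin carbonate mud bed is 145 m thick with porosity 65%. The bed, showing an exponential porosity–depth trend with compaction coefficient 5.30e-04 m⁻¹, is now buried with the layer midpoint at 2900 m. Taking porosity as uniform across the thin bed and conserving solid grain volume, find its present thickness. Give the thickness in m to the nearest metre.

59 m

Working in km (1 km = 1000 m; c in km⁻¹ = c in m⁻¹ × 1000):
Porosity at 2.9 km: phi = 0.65·exp(−0.53×2.9) = 0.1398
Solid-volume conservation: h(1−phi) = h₀(1−phi₀) ⇒ h = h₀·(1−phi₀)/(1−phi)
h = 0.145 × (1 − 0.65)/(1 − 0.1398) = 0.145 × 0.4069 = 0.0590 km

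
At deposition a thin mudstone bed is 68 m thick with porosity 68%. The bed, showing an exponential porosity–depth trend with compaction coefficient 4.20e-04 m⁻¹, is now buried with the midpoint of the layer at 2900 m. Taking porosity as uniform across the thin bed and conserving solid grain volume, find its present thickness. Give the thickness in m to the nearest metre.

Working in km (1 km = 1000 m; c in km⁻¹ = c in m⁻¹ × 1000):
Porosity at 2.9 km: φ = 0.68·exp(−0.42×2.9) = 0.2012
Solid-volume conservation: h(1−φ) = h₀(1−φ₀) ⇒ h = h₀·(1−φ₀)/(1−φ)
h = 0.068 × (1 − 0.68)/(1 − 0.2012) = 0.068 × 0.4006 = 0.0272 km

27 m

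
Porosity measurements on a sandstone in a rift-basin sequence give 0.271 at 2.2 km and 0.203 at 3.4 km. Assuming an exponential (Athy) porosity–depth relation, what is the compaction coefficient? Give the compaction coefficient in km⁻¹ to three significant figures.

Athy: φ(d) = φ₀ e^(−kd) ⇒ φ₁/φ₂ = e^{k(d₂−d₁)} ⇒ k = ln(φ₁/φ₂)/(d₂−d₁)
k = ln(0.271/0.203) / (3.4 − 2.2) = ln(1.335) / 1.2 = 0.2889 / 1.2 = 0.2408 km⁻¹

0.241 km⁻¹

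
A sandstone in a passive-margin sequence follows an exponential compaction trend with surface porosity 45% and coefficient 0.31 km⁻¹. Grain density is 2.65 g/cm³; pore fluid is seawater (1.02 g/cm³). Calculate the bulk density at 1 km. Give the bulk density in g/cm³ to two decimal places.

Porosity at depth: n = 0.45·exp(−0.31×1) = 0.45×0.7334 = 0.3301
Bulk density: ρ_b = (1−n)ρ_g + n·ρ_f = 0.6699×2.65 + 0.3301×1.02
       = 1.775 + 0.337 = 2.112 g/cm³

2.11 g/cm³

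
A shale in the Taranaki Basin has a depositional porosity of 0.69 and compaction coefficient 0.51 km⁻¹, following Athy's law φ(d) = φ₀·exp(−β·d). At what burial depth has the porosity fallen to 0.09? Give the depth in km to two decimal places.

Invert Athy's law: d = ln(φ₀/φ) / β
d = ln(0.69/0.09) / 0.51 = ln(7.667) / 0.51 = 2.0369 / 0.51 = 3.994 km

3.99 km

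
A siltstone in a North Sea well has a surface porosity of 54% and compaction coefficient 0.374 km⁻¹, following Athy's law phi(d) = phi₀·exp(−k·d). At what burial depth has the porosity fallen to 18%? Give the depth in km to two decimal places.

2.94 km

Invert Athy's law: d = ln(phi₀/phi) / k
d = ln(0.54/0.18) / 0.374 = ln(3) / 0.374 = 1.0986 / 0.374 = 2.937 km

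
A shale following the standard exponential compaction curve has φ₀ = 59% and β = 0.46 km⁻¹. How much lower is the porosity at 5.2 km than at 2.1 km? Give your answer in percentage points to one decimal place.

17.1 percentage points

φ(2.1) = 0.59·e^(−0.46×2.1) = 0.2246
φ(5.2) = 0.59·e^(−0.46×5.2) = 0.0540
Δφ = 0.2246 − 0.0540 = 0.1706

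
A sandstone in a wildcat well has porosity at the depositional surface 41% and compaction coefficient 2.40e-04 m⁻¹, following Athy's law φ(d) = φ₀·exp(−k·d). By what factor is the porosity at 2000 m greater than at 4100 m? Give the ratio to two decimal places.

1.66

Working in km (1 km = 1000 m; k in km⁻¹ = k in m⁻¹ × 1000):
φ(d₁)/φ(d₂) = e^(−k·d₁)/e^(−k·d₂) = e^{k(d₂−d₁)}
= exp(0.24 × 2.1) = exp(0.504) = 1.6553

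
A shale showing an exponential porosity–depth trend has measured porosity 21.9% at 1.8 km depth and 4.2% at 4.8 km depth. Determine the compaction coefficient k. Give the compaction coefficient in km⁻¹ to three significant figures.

Athy: φ(z) = φ₀ e^(−kz) ⇒ φ₁/φ₂ = e^{k(z₂−z₁)} ⇒ k = ln(φ₁/φ₂)/(z₂−z₁)
k = ln(0.219/0.042) / (4.8 − 1.8) = ln(5.214) / 3 = 1.6514 / 3 = 0.5505 km⁻¹

0.550 km⁻¹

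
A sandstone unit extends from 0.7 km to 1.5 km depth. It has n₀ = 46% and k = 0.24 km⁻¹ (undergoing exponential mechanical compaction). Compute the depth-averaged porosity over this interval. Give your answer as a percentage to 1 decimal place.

35.4%

⟨n⟩ = (1/(d₂−d₁)) ∫ n₀ e^(−kd) dd = n₀·(e^(−k·d₁) − e^(−k·d₂)) / (k·(d₂−d₁))
e^(−0.24×0.7) = 0.8454; e^(−0.24×1.5) = 0.6977
⟨n⟩ = 0.46 × (0.8454 − 0.6977) / (0.24 × 0.8) = 0.46 × 0.7692 = 0.3538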